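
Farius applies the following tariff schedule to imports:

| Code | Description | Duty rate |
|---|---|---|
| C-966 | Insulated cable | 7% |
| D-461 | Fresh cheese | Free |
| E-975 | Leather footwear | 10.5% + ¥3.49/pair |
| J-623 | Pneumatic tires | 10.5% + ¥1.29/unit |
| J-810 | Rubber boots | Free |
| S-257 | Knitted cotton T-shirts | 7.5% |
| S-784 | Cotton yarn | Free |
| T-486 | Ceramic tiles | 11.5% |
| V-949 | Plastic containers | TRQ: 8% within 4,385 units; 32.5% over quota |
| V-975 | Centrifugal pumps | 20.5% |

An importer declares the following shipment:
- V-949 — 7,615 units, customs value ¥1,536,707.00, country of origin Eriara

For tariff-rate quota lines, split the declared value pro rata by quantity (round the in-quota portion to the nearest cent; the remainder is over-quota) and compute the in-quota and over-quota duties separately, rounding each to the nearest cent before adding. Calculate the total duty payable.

Line 1 (V-949, Eriara, 7,615 units, ¥1,536,707.00):
Code V-949 is under a tariff-rate quota (threshold 4,385 units). In-quota: 4,385 units at 8%; over-quota: 3,230 units at 32.5%.
Pro-rata value split: in-quota = ¥1,536,707.00 × 4,385/7,615 = ¥884,893.00; over-quota = ¥1,536,707.00 − ¥884,893.00 = ¥651,814.00.
In-quota duty = ¥884,893.00 × 8% = ¥70,791.44. Over-quota duty = ¥651,814.00 × 32.5% = ¥211,839.55.
Line duty = ¥70,791.44 + ¥211,839.55 = ¥282,630.99.

¥282,630.99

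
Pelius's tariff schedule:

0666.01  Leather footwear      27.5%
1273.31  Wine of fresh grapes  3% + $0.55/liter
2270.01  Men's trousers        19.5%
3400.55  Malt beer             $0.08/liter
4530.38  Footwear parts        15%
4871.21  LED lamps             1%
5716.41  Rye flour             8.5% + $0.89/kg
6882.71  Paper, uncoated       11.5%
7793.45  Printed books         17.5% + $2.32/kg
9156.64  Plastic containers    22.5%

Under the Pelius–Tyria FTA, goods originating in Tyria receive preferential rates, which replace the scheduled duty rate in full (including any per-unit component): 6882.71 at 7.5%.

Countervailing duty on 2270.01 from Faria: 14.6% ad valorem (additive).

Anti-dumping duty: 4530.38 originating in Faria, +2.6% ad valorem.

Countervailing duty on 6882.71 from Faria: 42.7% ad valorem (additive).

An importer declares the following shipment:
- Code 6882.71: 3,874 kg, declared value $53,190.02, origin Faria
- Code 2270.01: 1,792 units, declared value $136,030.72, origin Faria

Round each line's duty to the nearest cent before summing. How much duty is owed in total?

Line 1 (6882.71, Faria, 3,874 kg, $53,190.02):
Base rate for 6882.71 is 11.5%.
6882.71 has an FTA preferential rate, but origin Faria is not Tyria; base rate stands.
Additional duty on 6882.71 from Faria: +42.7%. Applied ad valorem rate: 11.5% + 42.7% = 54.2%.
Duty = $53,190.02 × 54.2% = $28,828.99.
Line 2 (2270.01, Faria, 1,792 units, $136,030.72):
Base rate for 2270.01 is 19.5%.
Additional duty on 2270.01 from Faria: +14.6%. Applied ad valorem rate: 19.5% + 14.6% = 34.1%.
Duty = $136,030.72 × 34.1% = $46,386.48.
Total = $28,828.99 + $46,386.48 = $75,215.47.

$75,215.47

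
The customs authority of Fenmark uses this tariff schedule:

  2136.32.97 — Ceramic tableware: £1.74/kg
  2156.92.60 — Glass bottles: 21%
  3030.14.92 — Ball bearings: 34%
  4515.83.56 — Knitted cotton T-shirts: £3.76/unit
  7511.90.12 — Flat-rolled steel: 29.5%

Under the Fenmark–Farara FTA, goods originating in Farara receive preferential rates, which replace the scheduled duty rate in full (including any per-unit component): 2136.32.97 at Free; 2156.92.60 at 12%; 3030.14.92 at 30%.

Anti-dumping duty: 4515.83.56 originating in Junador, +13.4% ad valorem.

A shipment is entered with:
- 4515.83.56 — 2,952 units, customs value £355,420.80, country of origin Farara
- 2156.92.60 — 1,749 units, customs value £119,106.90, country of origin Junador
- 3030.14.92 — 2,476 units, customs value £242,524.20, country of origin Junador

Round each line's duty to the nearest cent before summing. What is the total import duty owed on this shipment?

£118,570.20

Line 1 (4515.83.56, Farara, 2,952 units, £355,420.80):
Base rate for 4515.83.56 is £3.76/unit.
Origin Farara is the FTA partner but 4515.83.56 is not on the preference list; base rate stands.
The additional-duty order on 4515.83.56 targets Junador, not Farara; it does not apply.
Duty = 2,952 × £3.76 = £11,099.52.
Line 2 (2156.92.60, Junador, 1,749 units, £119,106.90):
Base rate for 2156.92.60 is 21%.
2156.92.60 has an FTA preferential rate, but origin Junador is not Farara; base rate stands.
Duty = £119,106.90 × 21% = £25,012.45.
Line 3 (3030.14.92, Junador, 2,476 units, £242,524.20):
Base rate for 3030.14.92 is 34%.
3030.14.92 has an FTA preferential rate, but origin Junador is not Farara; base rate stands.
Duty = £242,524.20 × 34% = £82,458.23.
Total = £11,099.52 + £25,012.45 + £82,458.23 = £118,570.20.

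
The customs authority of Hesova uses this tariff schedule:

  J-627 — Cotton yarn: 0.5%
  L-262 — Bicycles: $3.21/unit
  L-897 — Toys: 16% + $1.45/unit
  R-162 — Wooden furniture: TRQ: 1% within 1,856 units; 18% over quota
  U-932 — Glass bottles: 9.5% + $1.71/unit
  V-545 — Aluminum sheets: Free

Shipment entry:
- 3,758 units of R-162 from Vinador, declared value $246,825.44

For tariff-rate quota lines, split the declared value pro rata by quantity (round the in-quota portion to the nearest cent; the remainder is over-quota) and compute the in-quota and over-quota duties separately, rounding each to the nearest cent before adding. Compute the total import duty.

Line 1 (R-162, Vinador, 3,758 units, $246,825.44):
Code R-162 is under a tariff-rate quota (threshold 1,856 units). In-quota: 1,856 units at 1%; over-quota: 1,902 units at 18%.
Pro-rata value split: in-quota = $246,825.44 × 1,856/3,758 = $121,902.08; over-quota = $246,825.44 − $121,902.08 = $124,923.36.
In-quota duty = $121,902.08 × 1% = $1,219.02. Over-quota duty = $124,923.36 × 18% = $22,486.20.
Line duty = $1,219.02 + $22,486.20 = $23,705.22.

$23,705.22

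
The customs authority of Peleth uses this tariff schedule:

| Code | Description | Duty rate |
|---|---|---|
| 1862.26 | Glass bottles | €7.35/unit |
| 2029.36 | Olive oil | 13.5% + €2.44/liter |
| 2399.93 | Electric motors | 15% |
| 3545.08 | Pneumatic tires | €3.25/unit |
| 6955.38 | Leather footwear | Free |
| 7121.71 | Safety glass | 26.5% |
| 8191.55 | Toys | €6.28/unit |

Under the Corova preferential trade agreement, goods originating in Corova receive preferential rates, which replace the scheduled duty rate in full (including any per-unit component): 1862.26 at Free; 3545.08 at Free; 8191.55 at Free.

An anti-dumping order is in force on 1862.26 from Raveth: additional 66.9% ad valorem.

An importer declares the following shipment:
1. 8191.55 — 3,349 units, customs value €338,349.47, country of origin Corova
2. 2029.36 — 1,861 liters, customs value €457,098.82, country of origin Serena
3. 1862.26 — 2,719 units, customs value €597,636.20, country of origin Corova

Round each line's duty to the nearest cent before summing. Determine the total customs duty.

Line 1 (8191.55, Corova, 3,349 units, €338,349.47):
Base rate for 8191.55 is €6.28/unit.
Origin Corova qualifies under the Peleth–Corova agreement and 8191.55 is covered: preferential rate Free applies instead.
Duty = €338,349.47 × 0% = €0.00.
Line 2 (2029.36, Serena, 1,861 liters, €457,098.82):
Base rate for 2029.36 is 13.5% + €2.44/liter.
Duty = €457,098.82 × 13.5% + 1,861 × €2.44 = €66,249.18.
Line 3 (1862.26, Corova, 2,719 units, €597,636.20):
Base rate for 1862.26 is €7.35/unit.
Origin Corova qualifies under the Peleth–Corova agreement and 1862.26 is covered: preferential rate Free applies instead.
The additional-duty order on 1862.26 targets Raveth, not Corova; it does not apply.
Duty = €597,636.20 × 0% = €0.00.
Total = €0.00 + €66,249.18 + €0.00 = €66,249.18.

€66,249.18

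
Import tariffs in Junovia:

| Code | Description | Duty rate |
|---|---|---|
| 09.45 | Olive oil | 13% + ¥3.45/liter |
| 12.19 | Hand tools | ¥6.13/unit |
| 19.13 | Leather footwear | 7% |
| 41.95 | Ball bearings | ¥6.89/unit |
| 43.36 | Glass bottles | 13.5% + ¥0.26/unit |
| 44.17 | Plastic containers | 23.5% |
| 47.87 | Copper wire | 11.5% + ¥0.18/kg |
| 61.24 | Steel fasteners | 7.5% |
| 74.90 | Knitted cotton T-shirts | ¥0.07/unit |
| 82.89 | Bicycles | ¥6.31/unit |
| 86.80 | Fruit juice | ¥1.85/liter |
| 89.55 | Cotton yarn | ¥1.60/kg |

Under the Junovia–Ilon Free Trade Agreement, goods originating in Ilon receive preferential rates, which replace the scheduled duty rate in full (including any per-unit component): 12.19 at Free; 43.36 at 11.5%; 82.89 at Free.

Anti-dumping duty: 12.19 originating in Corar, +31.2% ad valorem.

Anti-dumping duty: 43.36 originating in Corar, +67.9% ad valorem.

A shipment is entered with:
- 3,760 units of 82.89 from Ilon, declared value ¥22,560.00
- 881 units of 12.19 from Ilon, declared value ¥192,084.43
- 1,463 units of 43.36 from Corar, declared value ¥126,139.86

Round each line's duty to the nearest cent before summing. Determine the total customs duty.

¥103,058.23

Line 1 (82.89, Ilon, 3,760 units, ¥22,560.00):
Base rate for 82.89 is ¥6.31/unit.
Origin Ilon qualifies under the Junovia–Ilon agreement and 82.89 is covered: preferential rate Free applies instead.
Duty = ¥22,560.00 × 0% = ¥0.00.
Line 2 (12.19, Ilon, 881 units, ¥192,084.43):
Base rate for 12.19 is ¥6.13/unit.
Origin Ilon qualifies under the Junovia–Ilon agreement and 12.19 is covered: preferential rate Free applies instead.
The additional-duty order on 12.19 targets Corar, not Ilon; it does not apply.
Duty = ¥192,084.43 × 0% = ¥0.00.
Line 3 (43.36, Corar, 1,463 units, ¥126,139.86):
Base rate for 43.36 is 13.5% + ¥0.26/unit.
43.36 has an FTA preferential rate, but origin Corar is not Ilon; base rate stands.
Additional duty on 43.36 from Corar: +67.9%. Applied ad valorem rate: 13.5% + 67.9% = 81.4%.
Duty = ¥126,139.86 × 81.4% + 1,463 × ¥0.26 = ¥103,058.23.
Total = ¥0.00 + ¥0.00 + ¥103,058.23 = ¥103,058.23.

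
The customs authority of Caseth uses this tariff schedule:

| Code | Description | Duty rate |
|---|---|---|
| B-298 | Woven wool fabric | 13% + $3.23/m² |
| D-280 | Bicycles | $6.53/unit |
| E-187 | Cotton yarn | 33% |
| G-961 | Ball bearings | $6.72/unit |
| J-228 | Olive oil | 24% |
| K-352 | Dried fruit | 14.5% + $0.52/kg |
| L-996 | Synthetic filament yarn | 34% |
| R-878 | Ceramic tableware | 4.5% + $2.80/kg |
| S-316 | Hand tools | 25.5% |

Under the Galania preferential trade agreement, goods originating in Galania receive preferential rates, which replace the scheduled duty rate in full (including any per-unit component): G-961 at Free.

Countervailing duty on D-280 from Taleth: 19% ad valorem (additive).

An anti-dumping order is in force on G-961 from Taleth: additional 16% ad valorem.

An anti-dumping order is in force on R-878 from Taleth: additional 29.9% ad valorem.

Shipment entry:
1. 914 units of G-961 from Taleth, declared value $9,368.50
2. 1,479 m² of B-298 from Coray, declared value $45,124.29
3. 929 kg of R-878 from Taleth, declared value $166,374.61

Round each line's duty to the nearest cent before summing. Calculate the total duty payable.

$78,118.44

Line 1 (G-961, Taleth, 914 units, $9,368.50):
Base rate for G-961 is $6.72/unit.
G-961 has an FTA preferential rate, but origin Taleth is not Galania; base rate stands.
Additional duty on G-961 from Taleth: +16% ad valorem. Applied ad valorem rate = 16%.
Duty = $9,368.50 × 16% + 914 × $6.72 = $7,641.04.
Line 2 (B-298, Coray, 1,479 m², $45,124.29):
Base rate for B-298 is 13% + $3.23/m².
Duty = $45,124.29 × 13% + 1,479 × $3.23 = $10,643.33.
Line 3 (R-878, Taleth, 929 kg, $166,374.61):
Base rate for R-878 is 4.5% + $2.80/kg.
Additional duty on R-878 from Taleth: +29.9%. Applied ad valorem rate: 4.5% + 29.9% = 34.4%.
Duty = $166,374.61 × 34.4% + 929 × $2.80 = $59,834.07.
Total = $7,641.04 + $10,643.33 + $59,834.07 = $78,118.44.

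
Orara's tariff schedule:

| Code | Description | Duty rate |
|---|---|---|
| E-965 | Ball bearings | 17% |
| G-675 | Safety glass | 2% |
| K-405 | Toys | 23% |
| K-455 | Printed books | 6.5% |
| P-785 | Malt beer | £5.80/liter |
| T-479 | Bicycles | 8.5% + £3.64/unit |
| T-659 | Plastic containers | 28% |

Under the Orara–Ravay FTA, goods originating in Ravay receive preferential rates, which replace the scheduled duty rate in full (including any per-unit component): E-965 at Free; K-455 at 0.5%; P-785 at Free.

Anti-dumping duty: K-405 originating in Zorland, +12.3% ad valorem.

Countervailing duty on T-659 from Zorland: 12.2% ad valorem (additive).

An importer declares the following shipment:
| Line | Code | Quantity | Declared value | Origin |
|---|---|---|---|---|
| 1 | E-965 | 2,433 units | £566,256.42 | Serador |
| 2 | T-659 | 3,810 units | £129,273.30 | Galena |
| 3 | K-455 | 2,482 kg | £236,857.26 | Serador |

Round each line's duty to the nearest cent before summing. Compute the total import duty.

£147,855.83

Line 1 (E-965, Serador, 2,433 units, £566,256.42):
Base rate for E-965 is 17%.
E-965 has an FTA preferential rate, but origin Serador is not Ravay; base rate stands.
Duty = £566,256.42 × 17% = £96,263.59.
Line 2 (T-659, Galena, 3,810 units, £129,273.30):
Base rate for T-659 is 28%.
The additional-duty order on T-659 targets Zorland, not Galena; it does not apply.
Duty = £129,273.30 × 28% = £36,196.52.
Line 3 (K-455, Serador, 2,482 kg, £236,857.26):
Base rate for K-455 is 6.5%.
K-455 has an FTA preferential rate, but origin Serador is not Ravay; base rate stands.
Duty = £236,857.26 × 6.5% = £15,395.72.
Total = £96,263.59 + £36,196.52 + £15,395.72 = £147,855.83.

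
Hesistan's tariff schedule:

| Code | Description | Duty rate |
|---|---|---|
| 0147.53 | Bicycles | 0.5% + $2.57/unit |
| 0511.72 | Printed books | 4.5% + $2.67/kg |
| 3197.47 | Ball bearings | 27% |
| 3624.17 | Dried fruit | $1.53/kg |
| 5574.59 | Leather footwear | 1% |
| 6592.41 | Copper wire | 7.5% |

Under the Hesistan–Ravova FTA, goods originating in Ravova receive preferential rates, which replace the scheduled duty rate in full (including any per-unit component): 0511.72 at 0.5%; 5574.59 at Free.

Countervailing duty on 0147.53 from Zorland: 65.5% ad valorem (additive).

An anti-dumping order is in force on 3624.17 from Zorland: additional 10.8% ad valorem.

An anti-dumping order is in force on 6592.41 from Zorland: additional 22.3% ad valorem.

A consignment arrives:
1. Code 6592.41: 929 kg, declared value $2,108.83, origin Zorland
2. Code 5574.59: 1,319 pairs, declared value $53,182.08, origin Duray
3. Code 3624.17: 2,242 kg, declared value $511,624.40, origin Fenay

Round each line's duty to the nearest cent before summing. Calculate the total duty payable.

Line 1 (6592.41, Zorland, 929 kg, $2,108.83):
Base rate for 6592.41 is 7.5%.
Additional duty on 6592.41 from Zorland: +22.3%. Applied ad valorem rate: 7.5% + 22.3% = 29.8%.
Duty = $2,108.83 × 29.8% = $628.43.
Line 2 (5574.59, Duray, 1,319 pairs, $53,182.08):
Base rate for 5574.59 is 1%.
5574.59 has an FTA preferential rate, but origin Duray is not Ravova; base rate stands.
Duty = $53,182.08 × 1% = $531.82.
Line 3 (3624.17, Fenay, 2,242 kg, $511,624.40):
Base rate for 3624.17 is $1.53/kg.
The additional-duty order on 3624.17 targets Zorland, not Fenay; it does not apply.
Duty = 2,242 × $1.53 = $3,430.26.
Total = $628.43 + $531.82 + $3,430.26 = $4,590.51.

$4,590.51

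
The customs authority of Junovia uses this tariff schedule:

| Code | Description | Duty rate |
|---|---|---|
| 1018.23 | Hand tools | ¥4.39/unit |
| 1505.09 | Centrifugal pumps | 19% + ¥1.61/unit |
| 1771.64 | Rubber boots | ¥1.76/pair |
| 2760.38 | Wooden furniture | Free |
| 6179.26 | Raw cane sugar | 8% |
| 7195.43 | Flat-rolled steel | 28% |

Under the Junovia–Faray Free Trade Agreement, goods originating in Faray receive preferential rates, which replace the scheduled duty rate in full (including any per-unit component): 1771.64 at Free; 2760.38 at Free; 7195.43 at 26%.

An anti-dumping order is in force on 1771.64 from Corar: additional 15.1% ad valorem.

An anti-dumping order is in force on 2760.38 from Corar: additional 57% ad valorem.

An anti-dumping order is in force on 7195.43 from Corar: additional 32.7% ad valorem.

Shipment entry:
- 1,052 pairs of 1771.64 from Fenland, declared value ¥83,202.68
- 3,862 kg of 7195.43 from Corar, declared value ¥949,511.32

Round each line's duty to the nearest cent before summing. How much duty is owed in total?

Line 1 (1771.64, Fenland, 1,052 pairs, ¥83,202.68):
Base rate for 1771.64 is ¥1.76/pair.
1771.64 has an FTA preferential rate, but origin Fenland is not Faray; base rate stands.
The additional-duty order on 1771.64 targets Corar, not Fenland; it does not apply.
Duty = 1,052 × ¥1.76 = ¥1,851.52.
Line 2 (7195.43, Corar, 3,862 kg, ¥949,511.32):
Base rate for 7195.43 is 28%.
7195.43 has an FTA preferential rate, but origin Corar is not Faray; base rate stands.
Additional duty on 7195.43 from Corar: +32.7%. Applied ad valorem rate: 28% + 32.7% = 60.7%.
Duty = ¥949,511.32 × 60.7% = ¥576,353.37.
Total = ¥1,851.52 + ¥576,353.37 = ¥578,204.89.

¥578,204.89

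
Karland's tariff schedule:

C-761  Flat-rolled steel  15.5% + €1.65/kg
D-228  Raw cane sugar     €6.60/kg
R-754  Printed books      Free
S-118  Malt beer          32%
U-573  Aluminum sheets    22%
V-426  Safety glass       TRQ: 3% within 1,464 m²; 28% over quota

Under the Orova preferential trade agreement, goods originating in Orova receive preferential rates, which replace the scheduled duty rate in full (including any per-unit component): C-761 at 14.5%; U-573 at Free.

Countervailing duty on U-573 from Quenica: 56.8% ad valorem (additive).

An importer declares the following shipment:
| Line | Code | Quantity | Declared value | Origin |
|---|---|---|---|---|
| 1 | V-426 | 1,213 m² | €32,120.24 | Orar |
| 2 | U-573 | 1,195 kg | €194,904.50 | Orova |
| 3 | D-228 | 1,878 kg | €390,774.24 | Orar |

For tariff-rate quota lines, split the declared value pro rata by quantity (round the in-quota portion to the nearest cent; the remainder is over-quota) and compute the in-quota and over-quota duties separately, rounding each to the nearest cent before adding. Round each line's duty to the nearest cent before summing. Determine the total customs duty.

Line 1 (V-426, Orar, 1,213 m², €32,120.24):
Code V-426 is under a tariff-rate quota (threshold 1,464 m²). Quantity 1,213 m² is within the quota, so the in-quota rate 3% applies to the full value.
Duty = €32,120.24 × 3% = €963.61.
Line 2 (U-573, Orova, 1,195 kg, €194,904.50):
Base rate for U-573 is 22%.
Origin Orova qualifies under the Karland–Orova agreement and U-573 is covered: preferential rate Free applies instead.
The additional-duty order on U-573 targets Quenica, not Orova; it does not apply.
Duty = €194,904.50 × 0% = €0.00.
Line 3 (D-228, Orar, 1,878 kg, €390,774.24):
Base rate for D-228 is €6.60/kg.
Duty = 1,878 × €6.60 = €12,394.80.
Total = €963.61 + €0.00 + €12,394.80 = €13,358.41.

€13,358.41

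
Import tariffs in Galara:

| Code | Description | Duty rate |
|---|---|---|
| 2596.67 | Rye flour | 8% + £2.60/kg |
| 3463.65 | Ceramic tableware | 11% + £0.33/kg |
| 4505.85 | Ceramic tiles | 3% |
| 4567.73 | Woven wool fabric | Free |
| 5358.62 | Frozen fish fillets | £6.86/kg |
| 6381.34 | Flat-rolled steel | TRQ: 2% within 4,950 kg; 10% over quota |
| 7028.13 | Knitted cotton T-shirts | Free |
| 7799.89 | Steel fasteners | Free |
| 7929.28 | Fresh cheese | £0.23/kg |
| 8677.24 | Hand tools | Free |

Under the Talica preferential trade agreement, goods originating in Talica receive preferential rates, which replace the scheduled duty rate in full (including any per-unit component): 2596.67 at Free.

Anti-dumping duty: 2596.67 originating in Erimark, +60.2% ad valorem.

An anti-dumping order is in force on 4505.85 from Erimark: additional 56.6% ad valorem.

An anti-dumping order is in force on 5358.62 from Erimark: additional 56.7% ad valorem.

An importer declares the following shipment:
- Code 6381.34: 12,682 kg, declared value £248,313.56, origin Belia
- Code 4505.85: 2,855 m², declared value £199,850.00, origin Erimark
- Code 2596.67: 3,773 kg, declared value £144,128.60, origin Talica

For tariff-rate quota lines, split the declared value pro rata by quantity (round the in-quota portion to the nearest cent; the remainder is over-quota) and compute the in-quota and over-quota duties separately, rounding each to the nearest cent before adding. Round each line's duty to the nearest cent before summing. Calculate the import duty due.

Line 1 (6381.34, Belia, 12,682 kg, £248,313.56):
Code 6381.34 is under a tariff-rate quota (threshold 4,950 kg). In-quota: 4,950 kg at 2%; over-quota: 7,732 kg at 10%.
Pro-rata value split: in-quota = £248,313.56 × 4,950/12,682 = £96,921.00; over-quota = £248,313.56 − £96,921.00 = £151,392.56.
In-quota duty = £96,921.00 × 2% = £1,938.42. Over-quota duty = £151,392.56 × 10% = £15,139.26.
Line duty = £1,938.42 + £15,139.26 = £17,077.68.
Line 2 (4505.85, Erimark, 2,855 m², £199,850.00):
Base rate for 4505.85 is 3%.
Additional duty on 4505.85 from Erimark: +56.6%. Applied ad valorem rate: 3% + 56.6% = 59.6%.
Duty = £199,850.00 × 59.6% = £119,110.60.
Line 3 (2596.67, Talica, 3,773 kg, £144,128.60):
Base rate for 2596.67 is 8% + £2.60/kg.
Origin Talica qualifies under the Galara–Talica agreement and 2596.67 is covered: preferential rate Free applies instead.
The additional-duty order on 2596.67 targets Erimark, not Talica; it does not apply.
Duty = £144,128.60 × 0% = £0.00.
Total = £17,077.68 + £119,110.60 + £0.00 = £136,188.28.

£136,188.28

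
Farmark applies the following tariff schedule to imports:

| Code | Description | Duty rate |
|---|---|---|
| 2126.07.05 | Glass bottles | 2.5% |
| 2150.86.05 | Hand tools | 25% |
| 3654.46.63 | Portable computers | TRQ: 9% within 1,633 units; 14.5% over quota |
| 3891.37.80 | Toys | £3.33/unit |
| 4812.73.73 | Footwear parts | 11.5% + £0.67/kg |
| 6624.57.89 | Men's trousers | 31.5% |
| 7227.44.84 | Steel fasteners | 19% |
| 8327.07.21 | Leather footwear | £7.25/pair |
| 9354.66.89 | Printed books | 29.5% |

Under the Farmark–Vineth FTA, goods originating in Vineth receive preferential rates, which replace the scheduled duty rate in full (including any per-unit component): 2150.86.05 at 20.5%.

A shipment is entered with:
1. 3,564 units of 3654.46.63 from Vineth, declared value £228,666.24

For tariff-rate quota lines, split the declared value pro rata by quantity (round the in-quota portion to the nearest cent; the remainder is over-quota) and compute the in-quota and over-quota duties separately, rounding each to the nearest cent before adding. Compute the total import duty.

£27,394.08

Line 1 (3654.46.63, Vineth, 3,564 units, £228,666.24):
Code 3654.46.63 is under a tariff-rate quota (threshold 1,633 units). In-quota: 1,633 units at 9%; over-quota: 1,931 units at 14.5%.
Pro-rata value split: in-quota = £228,666.24 × 1,633/3,564 = £104,773.28; over-quota = £228,666.24 − £104,773.28 = £123,892.96.
In-quota duty = £104,773.28 × 9% = £9,429.60. Over-quota duty = £123,892.96 × 14.5% = £17,964.48.
Line duty = £9,429.60 + £17,964.48 = £27,394.08.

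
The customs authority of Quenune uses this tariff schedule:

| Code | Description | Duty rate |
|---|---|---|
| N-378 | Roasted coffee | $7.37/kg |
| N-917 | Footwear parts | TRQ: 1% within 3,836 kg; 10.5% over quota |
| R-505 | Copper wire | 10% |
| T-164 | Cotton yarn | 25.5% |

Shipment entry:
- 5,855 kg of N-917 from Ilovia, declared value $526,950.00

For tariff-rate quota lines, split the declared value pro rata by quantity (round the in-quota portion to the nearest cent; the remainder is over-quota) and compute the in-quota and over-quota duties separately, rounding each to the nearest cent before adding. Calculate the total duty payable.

$22,531.95

Line 1 (N-917, Ilovia, 5,855 kg, $526,950.00):
Code N-917 is under a tariff-rate quota (threshold 3,836 kg). In-quota: 3,836 kg at 1%; over-quota: 2,019 kg at 10.5%.
Pro-rata value split: in-quota = $526,950.00 × 3,836/5,855 = $345,240.00; over-quota = $526,950.00 − $345,240.00 = $181,710.00.
In-quota duty = $345,240.00 × 1% = $3,452.40. Over-quota duty = $181,710.00 × 10.5% = $19,079.55.
Line duty = $3,452.40 + $19,079.55 = $22,531.95.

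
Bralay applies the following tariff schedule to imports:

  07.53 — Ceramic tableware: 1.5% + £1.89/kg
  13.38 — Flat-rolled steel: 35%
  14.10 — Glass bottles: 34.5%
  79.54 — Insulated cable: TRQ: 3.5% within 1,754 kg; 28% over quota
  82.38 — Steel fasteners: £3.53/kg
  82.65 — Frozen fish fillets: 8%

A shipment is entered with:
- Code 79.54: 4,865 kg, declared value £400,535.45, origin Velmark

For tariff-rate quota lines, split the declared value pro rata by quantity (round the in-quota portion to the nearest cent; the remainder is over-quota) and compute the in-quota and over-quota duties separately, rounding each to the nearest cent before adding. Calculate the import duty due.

£76,770.26

Line 1 (79.54, Velmark, 4,865 kg, £400,535.45):
Code 79.54 is under a tariff-rate quota (threshold 1,754 kg). In-quota: 1,754 kg at 3.5%; over-quota: 3,111 kg at 28%.
Pro-rata value split: in-quota = £400,535.45 × 1,754/4,865 = £144,406.82; over-quota = £400,535.45 − £144,406.82 = £256,128.63.
In-quota duty = £144,406.82 × 3.5% = £5,054.24. Over-quota duty = £256,128.63 × 28% = £71,716.02.
Line duty = £5,054.24 + £71,716.02 = £76,770.26.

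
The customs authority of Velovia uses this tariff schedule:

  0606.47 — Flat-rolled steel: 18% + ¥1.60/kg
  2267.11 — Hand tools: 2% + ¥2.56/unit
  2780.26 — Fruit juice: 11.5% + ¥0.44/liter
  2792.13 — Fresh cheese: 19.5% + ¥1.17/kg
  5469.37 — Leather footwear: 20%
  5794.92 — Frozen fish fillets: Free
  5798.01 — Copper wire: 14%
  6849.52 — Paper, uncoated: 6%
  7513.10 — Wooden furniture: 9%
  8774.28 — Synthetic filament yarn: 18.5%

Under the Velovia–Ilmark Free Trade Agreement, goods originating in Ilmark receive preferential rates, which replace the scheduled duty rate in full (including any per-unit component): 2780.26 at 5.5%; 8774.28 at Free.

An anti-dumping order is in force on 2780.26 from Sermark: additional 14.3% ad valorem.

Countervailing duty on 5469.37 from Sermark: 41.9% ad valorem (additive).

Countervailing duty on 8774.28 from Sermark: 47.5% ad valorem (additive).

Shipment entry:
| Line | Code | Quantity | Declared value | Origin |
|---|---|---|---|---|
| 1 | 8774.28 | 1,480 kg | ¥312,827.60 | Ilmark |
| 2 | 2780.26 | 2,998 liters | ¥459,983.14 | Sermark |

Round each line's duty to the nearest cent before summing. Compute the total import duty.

¥119,994.77

Line 1 (8774.28, Ilmark, 1,480 kg, ¥312,827.60):
Base rate for 8774.28 is 18.5%.
Origin Ilmark qualifies under the Velovia–Ilmark agreement and 8774.28 is covered: preferential rate Free applies instead.
The additional-duty order on 8774.28 targets Sermark, not Ilmark; it does not apply.
Duty = ¥312,827.60 × 0% = ¥0.00.
Line 2 (2780.26, Sermark, 2,998 liters, ¥459,983.14):
Base rate for 2780.26 is 11.5% + ¥0.44/liter.
2780.26 has an FTA preferential rate, but origin Sermark is not Ilmark; base rate stands.
Additional duty on 2780.26 from Sermark: +14.3%. Applied ad valorem rate: 11.5% + 14.3% = 25.8%.
Duty = ¥459,983.14 × 25.8% + 2,998 × ¥0.44 = ¥119,994.77.
Total = ¥0.00 + ¥119,994.77 = ¥119,994.77.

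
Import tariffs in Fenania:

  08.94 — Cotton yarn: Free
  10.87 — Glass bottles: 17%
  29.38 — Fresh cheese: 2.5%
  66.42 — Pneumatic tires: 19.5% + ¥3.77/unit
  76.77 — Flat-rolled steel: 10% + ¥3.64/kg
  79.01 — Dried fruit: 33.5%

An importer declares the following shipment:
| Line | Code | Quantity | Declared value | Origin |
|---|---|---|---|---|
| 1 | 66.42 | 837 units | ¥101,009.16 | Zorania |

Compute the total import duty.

¥22,852.28

Line 1 (66.42, Zorania, 837 units, ¥101,009.16):
Base rate for 66.42 is 19.5% + ¥3.77/unit.
Duty = ¥101,009.16 × 19.5% + 837 × ¥3.77 = ¥22,852.28.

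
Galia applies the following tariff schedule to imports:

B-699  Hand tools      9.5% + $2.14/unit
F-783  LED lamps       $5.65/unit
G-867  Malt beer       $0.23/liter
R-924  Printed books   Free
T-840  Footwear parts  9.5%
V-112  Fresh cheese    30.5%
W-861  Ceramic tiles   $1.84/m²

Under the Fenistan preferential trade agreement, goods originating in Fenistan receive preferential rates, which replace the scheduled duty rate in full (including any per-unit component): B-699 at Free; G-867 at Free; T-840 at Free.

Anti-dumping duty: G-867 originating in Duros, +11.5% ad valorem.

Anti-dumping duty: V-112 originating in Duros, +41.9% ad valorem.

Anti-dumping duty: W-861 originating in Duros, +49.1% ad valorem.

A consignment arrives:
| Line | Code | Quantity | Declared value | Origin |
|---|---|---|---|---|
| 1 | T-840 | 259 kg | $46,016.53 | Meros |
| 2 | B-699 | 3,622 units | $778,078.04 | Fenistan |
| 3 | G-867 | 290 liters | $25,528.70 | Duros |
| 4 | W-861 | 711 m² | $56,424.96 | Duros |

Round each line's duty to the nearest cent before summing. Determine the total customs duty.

Line 1 (T-840, Meros, 259 kg, $46,016.53):
Base rate for T-840 is 9.5%.
T-840 has an FTA preferential rate, but origin Meros is not Fenistan; base rate stands.
Duty = $46,016.53 × 9.5% = $4,371.57.
Line 2 (B-699, Fenistan, 3,622 units, $778,078.04):
Base rate for B-699 is 9.5% + $2.14/unit.
Origin Fenistan qualifies under the Galia–Fenistan agreement and B-699 is covered: preferential rate Free applies instead.
Duty = $778,078.04 × 0% = $0.00.
Line 3 (G-867, Duros, 290 liters, $25,528.70):
Base rate for G-867 is $0.23/liter.
G-867 has an FTA preferential rate, but origin Duros is not Fenistan; base rate stands.
Additional duty on G-867 from Duros: +11.5% ad valorem. Applied ad valorem rate = 11.5%.
Duty = $25,528.70 × 11.5% + 290 × $0.23 = $3,002.50.
Line 4 (W-861, Duros, 711 m², $56,424.96):
Base rate for W-861 is $1.84/m².
Additional duty on W-861 from Duros: +49.1% ad valorem. Applied ad valorem rate = 49.1%.
Duty = $56,424.96 × 49.1% + 711 × $1.84 = $29,012.90.
Total = $4,371.57 + $0.00 + $3,002.50 + $29,012.90 = $36,386.97.

$36,386.97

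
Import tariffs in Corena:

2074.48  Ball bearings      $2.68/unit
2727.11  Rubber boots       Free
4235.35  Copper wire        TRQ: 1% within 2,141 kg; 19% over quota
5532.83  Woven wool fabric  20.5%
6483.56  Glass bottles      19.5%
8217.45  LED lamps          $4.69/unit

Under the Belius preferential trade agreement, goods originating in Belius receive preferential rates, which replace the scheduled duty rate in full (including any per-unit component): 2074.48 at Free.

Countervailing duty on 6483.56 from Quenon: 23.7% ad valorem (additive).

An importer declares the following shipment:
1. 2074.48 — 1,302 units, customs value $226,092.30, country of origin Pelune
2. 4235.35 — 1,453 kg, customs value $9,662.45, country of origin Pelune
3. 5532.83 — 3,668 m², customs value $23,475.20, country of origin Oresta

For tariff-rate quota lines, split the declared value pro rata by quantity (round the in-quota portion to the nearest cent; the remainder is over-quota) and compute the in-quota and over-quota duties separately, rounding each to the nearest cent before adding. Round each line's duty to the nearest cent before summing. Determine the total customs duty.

$8,398.40

Line 1 (2074.48, Pelune, 1,302 units, $226,092.30):
Base rate for 2074.48 is $2.68/unit.
2074.48 has an FTA preferential rate, but origin Pelune is not Belius; base rate stands.
Duty = 1,302 × $2.68 = $3,489.36.
Line 2 (4235.35, Pelune, 1,453 kg, $9,662.45):
Code 4235.35 is under a tariff-rate quota (threshold 2,141 kg). Quantity 1,453 kg is within the quota, so the in-quota rate 1% applies to the full value.
Duty = $9,662.45 × 1% = $96.62.
Line 3 (5532.83, Oresta, 3,668 m², $23,475.20):
Base rate for 5532.83 is 20.5%.
Duty = $23,475.20 × 20.5% = $4,812.42.
Total = $3,489.36 + $96.62 + $4,812.42 = $8,398.40.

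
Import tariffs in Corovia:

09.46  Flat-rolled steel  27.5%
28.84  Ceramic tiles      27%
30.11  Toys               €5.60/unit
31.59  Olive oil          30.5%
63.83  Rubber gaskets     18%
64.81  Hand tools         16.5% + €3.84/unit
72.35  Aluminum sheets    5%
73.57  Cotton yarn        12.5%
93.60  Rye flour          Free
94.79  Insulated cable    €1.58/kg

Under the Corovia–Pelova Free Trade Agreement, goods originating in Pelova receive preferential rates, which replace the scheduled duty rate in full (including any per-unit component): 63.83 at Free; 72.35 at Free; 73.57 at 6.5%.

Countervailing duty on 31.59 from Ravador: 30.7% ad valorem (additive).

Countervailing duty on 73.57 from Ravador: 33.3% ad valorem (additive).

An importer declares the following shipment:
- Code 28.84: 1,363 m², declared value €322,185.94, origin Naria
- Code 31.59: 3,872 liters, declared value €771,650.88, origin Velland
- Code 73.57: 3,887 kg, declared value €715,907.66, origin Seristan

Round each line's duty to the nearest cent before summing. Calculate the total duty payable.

€411,832.18

Line 1 (28.84, Naria, 1,363 m², €322,185.94):
Base rate for 28.84 is 27%.
Duty = €322,185.94 × 27% = €86,990.20.
Line 2 (31.59, Velland, 3,872 liters, €771,650.88):
Base rate for 31.59 is 30.5%.
The additional-duty order on 31.59 targets Ravador, not Velland; it does not apply.
Duty = €771,650.88 × 30.5% = €235,353.52.
Line 3 (73.57, Seristan, 3,887 kg, €715,907.66):
Base rate for 73.57 is 12.5%.
73.57 has an FTA preferential rate, but origin Seristan is not Pelova; base rate stands.
The additional-duty order on 73.57 targets Ravador, not Seristan; it does not apply.
Duty = €715,907.66 × 12.5% = €89,488.46.
Total = €86,990.20 + €235,353.52 + €89,488.46 = €411,832.18.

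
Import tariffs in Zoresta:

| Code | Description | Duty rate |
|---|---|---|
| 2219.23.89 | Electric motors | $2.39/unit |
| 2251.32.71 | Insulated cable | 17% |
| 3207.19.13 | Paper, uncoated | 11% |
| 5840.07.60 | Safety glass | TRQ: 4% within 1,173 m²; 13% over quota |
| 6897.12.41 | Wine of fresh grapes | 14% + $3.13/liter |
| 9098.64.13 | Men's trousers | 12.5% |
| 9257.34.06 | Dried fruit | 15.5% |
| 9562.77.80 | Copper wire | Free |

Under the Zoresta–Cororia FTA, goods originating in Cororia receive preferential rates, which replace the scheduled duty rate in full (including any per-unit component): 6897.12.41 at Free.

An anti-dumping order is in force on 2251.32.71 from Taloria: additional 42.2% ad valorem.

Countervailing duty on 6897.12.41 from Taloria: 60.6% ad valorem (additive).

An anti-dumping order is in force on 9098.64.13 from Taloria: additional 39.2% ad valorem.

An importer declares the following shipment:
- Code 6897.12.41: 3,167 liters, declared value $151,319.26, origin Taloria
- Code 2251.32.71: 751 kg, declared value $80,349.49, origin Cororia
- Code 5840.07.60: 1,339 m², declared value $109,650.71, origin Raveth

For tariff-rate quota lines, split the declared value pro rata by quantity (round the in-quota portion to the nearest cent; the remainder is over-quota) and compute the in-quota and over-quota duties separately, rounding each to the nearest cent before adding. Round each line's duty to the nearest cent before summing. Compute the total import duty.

$142,065.76

Line 1 (6897.12.41, Taloria, 3,167 liters, $151,319.26):
Base rate for 6897.12.41 is 14% + $3.13/liter.
6897.12.41 has an FTA preferential rate, but origin Taloria is not Cororia; base rate stands.
Additional duty on 6897.12.41 from Taloria: +60.6%. Applied ad valorem rate: 14% + 60.6% = 74.6%.
Duty = $151,319.26 × 74.6% + 3,167 × $3.13 = $122,796.88.
Line 2 (2251.32.71, Cororia, 751 kg, $80,349.49):
Base rate for 2251.32.71 is 17%.
Origin Cororia is the FTA partner but 2251.32.71 is not on the preference list; base rate stands.
The additional-duty order on 2251.32.71 targets Taloria, not Cororia; it does not apply.
Duty = $80,349.49 × 17% = $13,659.41.
Line 3 (5840.07.60, Raveth, 1,339 m², $109,650.71):
Code 5840.07.60 is under a tariff-rate quota (threshold 1,173 m²). In-quota: 1,173 m² at 4%; over-quota: 166 m² at 13%.
Pro-rata value split: in-quota = $109,650.71 × 1,173/1,339 = $96,056.97; over-quota = $109,650.71 − $96,056.97 = $13,593.74.
In-quota duty = $96,056.97 × 4% = $3,842.28. Over-quota duty = $13,593.74 × 13% = $1,767.19.
Line duty = $3,842.28 + $1,767.19 = $5,609.47.
Total = $122,796.88 + $13,659.41 + $5,609.47 = $142,065.76.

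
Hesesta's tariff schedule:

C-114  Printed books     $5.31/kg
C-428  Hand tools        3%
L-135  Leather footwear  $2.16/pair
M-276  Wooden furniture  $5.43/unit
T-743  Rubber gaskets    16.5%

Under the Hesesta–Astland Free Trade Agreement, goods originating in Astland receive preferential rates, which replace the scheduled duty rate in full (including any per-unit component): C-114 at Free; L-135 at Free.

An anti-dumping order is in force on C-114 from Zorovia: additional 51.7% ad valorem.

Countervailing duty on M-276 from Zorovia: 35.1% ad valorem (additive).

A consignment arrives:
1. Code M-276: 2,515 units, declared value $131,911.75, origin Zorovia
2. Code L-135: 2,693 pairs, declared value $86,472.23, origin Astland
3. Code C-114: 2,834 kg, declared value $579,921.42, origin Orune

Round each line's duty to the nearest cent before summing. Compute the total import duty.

Line 1 (M-276, Zorovia, 2,515 units, $131,911.75):
Base rate for M-276 is $5.43/unit.
Additional duty on M-276 from Zorovia: +35.1% ad valorem. Applied ad valorem rate = 35.1%.
Duty = $131,911.75 × 35.1% + 2,515 × $5.43 = $59,957.47.
Line 2 (L-135, Astland, 2,693 pairs, $86,472.23):
Base rate for L-135 is $2.16/pair.
Origin Astland qualifies under the Hesesta–Astland agreement and L-135 is covered: preferential rate Free applies instead.
Duty = $86,472.23 × 0% = $0.00.
Line 3 (C-114, Orune, 2,834 kg, $579,921.42):
Base rate for C-114 is $5.31/kg.
C-114 has an FTA preferential rate, but origin Orune is not Astland; base rate stands.
The additional-duty order on C-114 targets Zorovia, not Orune; it does not apply.
Duty = 2,834 × $5.31 = $15,048.54.
Total = $59,957.47 + $0.00 + $15,048.54 = $75,006.01.

$75,006.01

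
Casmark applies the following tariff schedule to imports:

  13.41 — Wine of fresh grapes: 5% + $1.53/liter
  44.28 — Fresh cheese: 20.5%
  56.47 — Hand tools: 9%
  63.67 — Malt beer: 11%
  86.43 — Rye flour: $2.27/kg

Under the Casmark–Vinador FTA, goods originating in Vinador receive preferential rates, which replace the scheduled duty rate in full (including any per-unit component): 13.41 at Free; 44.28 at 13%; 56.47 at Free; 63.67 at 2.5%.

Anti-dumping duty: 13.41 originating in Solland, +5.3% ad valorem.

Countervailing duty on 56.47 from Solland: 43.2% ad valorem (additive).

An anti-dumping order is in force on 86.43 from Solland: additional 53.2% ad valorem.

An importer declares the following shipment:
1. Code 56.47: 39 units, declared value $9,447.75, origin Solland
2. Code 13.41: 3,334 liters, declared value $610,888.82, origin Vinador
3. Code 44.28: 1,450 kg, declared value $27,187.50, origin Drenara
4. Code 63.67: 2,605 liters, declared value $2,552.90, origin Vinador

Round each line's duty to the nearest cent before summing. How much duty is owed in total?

$10,568.99

Line 1 (56.47, Solland, 39 units, $9,447.75):
Base rate for 56.47 is 9%.
56.47 has an FTA preferential rate, but origin Solland is not Vinador; base rate stands.
Additional duty on 56.47 from Solland: +43.2%. Applied ad valorem rate: 9% + 43.2% = 52.2%.
Duty = $9,447.75 × 52.2% = $4,931.73.
Line 2 (13.41, Vinador, 3,334 liters, $610,888.82):
Base rate for 13.41 is 5% + $1.53/liter.
Origin Vinador qualifies under the Casmark–Vinador agreement and 13.41 is covered: preferential rate Free applies instead.
The additional-duty order on 13.41 targets Solland, not Vinador; it does not apply.
Duty = $610,888.82 × 0% = $0.00.
Line 3 (44.28, Drenara, 1,450 kg, $27,187.50):
Base rate for 44.28 is 20.5%.
44.28 has an FTA preferential rate, but origin Drenara is not Vinador; base rate stands.
Duty = $27,187.50 × 20.5% = $5,573.44.
Line 4 (63.67, Vinador, 2,605 liters, $2,552.90):
Base rate for 63.67 is 11%.
Origin Vinador qualifies under the Casmark–Vinador agreement and 63.67 is covered: preferential rate 2.5% applies instead.
Duty = $2,552.90 × 2.5% = $63.82.
Total = $4,931.73 + $0.00 + $5,573.44 + $63.82 = $10,568.99.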